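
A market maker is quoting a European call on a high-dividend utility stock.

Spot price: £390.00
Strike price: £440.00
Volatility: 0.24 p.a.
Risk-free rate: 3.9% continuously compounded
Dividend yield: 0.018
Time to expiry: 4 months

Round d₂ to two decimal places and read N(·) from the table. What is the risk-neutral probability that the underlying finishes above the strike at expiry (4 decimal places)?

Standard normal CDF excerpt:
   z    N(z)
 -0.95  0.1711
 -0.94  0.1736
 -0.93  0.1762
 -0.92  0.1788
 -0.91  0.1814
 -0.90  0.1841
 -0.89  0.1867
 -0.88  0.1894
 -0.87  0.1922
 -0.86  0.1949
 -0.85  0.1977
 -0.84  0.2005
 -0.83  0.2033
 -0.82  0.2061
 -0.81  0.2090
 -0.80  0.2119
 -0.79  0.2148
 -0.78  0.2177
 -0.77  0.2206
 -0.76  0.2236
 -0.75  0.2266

σ√T = 0.24 × 0.5774 = 0.1386
d₁ = [ln(390/440) + (0.039 − 0.018 + 0.24²/2)·0.3333] / 0.1386 = [-0.1206 + 0.0166] / 0.1386 = -0.7508 ≈ -0.75
d₂ = d₁ − σ√T = -0.7508 − 0.1386 = -0.8893 ≈ -0.89
Pr(exercise) under Q = N(d₂) = 0.1867

0.1867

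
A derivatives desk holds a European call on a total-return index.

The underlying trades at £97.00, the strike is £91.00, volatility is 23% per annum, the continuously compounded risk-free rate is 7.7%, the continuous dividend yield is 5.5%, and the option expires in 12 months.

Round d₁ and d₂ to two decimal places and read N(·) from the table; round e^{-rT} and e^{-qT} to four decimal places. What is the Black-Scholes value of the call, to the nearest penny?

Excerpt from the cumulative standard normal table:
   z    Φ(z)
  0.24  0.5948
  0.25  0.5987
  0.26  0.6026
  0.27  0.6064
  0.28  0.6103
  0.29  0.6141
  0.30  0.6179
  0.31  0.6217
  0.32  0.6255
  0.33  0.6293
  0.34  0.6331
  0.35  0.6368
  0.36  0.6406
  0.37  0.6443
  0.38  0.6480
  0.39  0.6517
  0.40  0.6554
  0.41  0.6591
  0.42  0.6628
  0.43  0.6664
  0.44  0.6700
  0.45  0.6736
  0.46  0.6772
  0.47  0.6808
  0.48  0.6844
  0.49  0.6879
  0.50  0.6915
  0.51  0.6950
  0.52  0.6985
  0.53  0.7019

σ√T = 0.23·√1 = 0.2300
ln(S/K) + (r − q + σ²/2)T = ln(97/91) + (0.077 − 0.055 + 0.23²/2)·1 = 0.0639 + 0.0485 = 0.1123
d₁ = 0.1123 / 0.2300 = 0.4883 ≈ 0.49
d₂ = d₁ − σ√T = 0.4883 − 0.2300 = 0.2583 ≈ 0.26
e^(−qT) = e^(−0.055·1) = 0.9465;  e^(−rT) = e^(−0.077·1) = 0.9259
N(d₁) = N(0.49) = 0.6879;  N(d₂) = N(0.26) = 0.6026
C = 97·0.9465·0.6879 − 91·0.9259·0.6026 = 63.1564 − 50.7732 = 12.3832

£12.38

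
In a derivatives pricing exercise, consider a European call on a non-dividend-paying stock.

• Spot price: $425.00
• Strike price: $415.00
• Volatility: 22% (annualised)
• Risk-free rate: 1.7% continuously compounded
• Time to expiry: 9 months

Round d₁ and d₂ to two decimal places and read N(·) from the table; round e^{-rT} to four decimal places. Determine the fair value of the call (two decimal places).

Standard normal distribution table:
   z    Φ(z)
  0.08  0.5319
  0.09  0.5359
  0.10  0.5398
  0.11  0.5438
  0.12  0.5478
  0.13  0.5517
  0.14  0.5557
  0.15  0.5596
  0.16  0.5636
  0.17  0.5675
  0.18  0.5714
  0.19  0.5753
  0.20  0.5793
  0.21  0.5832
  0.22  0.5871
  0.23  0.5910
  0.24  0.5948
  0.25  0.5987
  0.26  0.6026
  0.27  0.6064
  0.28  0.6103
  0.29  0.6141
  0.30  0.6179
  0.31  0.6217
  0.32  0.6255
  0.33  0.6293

$39.82

T = 0.75;  σ√T = 0.1905
d₁ = [ln(425/415) + (0.017 + ½·0.22²)·0.75] / (σ√T) = (0.0238 + 0.0309) / 0.1905 = 0.2872 which rounds to 0.29
d₂ = 0.2872 − 0.1905 = 0.0966 which rounds to 0.10
exp(−rT) = exp(−0.017·0.75) = 0.9873
N(d₁) = N(0.29) = 0.6141;  N(d₂) = N(0.10) = 0.5398
C = 425·0.6141 − 415·0.9873·0.5398 = 260.9925 − 221.1720 = 39.8205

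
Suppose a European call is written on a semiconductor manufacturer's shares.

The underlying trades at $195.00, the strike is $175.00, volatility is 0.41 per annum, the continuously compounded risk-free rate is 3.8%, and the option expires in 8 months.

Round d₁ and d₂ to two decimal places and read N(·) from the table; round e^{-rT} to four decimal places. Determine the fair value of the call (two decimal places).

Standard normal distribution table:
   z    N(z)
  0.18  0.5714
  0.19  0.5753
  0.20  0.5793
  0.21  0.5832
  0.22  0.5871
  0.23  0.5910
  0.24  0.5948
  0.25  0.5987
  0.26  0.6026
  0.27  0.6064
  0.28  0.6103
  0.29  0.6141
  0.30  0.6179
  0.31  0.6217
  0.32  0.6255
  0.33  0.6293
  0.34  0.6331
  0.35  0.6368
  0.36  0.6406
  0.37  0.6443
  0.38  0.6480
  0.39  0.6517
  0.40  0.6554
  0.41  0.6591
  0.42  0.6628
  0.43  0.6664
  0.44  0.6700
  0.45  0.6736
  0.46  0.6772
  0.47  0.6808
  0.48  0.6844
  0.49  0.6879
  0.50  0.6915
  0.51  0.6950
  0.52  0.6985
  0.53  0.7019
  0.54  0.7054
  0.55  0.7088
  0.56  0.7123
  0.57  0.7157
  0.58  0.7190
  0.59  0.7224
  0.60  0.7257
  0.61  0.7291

σ√T = 0.41·√0.6667 = 0.3348
d₁ = [ln(195/175) + (0.038 + 0.41²/2)·0.6667] / 0.3348 = [0.1082 + 0.0814] / 0.3348 = 0.5663 which rounds to 0.57
d₂ = d₁ − σ√T = 0.5663 − 0.3348 = 0.2315 which rounds to 0.23
exp(−rT) = exp(−0.038·0.6667) = 0.9750
N(d₁) = N(0.57) = 0.7157;  N(d₂) = N(0.23) = 0.5910
C = 195·0.7157 − 175·0.9750·0.5910 = 139.5615 − 100.8394 = 38.7221

$38.72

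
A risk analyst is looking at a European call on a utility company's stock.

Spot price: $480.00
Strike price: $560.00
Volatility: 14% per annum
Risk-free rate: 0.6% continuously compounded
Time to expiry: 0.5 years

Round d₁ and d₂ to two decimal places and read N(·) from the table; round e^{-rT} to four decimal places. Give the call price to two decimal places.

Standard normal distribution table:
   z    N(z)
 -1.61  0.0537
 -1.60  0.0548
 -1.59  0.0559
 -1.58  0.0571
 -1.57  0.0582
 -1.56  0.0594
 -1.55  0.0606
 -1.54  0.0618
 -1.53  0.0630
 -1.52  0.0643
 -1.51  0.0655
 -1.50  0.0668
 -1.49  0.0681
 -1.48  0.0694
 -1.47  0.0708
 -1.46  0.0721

σ√T = 0.14 × 0.7071 = 0.0990
d₁ = [ln(480/560) + (0.006 + 0.14²/2)·0.5] / 0.0990 = [-0.1542 + 0.0079] / 0.0990 = -1.4774 which rounds to -1.48
d₂ = d₁ − σ√T = -1.4774 − 0.0990 = -1.5763 which rounds to -1.58
exp(−rT) = exp(−0.006·0.5) = 0.9970
C = 480·N(-1.48) − 560·0.9970·N(-1.58) = 480·0.0694 − 560·0.9970·0.0571 = 33.3120 − 31.8801 = 1.4319

$1.43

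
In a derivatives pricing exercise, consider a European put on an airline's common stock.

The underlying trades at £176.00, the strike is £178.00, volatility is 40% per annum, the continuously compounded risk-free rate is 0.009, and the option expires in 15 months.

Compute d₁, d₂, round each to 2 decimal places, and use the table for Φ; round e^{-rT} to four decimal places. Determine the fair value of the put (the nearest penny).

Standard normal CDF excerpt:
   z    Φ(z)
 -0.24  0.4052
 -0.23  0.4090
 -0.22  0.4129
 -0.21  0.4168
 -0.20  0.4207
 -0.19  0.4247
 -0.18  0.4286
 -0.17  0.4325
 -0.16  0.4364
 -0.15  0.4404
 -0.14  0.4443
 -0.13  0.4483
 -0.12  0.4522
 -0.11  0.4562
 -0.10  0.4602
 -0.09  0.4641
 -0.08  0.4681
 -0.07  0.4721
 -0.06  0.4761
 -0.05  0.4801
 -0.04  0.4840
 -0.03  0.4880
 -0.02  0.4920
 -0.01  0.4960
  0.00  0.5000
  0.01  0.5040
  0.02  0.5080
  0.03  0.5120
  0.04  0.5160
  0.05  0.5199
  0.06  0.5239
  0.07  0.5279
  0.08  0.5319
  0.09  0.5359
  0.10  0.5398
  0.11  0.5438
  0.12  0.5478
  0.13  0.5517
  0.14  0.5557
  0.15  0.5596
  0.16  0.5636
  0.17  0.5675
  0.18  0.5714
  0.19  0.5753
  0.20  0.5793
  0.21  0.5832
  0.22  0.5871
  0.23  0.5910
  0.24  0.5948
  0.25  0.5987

σ√T = 0.4 × 1.1180 = 0.4472
d₁ = [ln(176/178) + (0.009 + 0.4²/2)·1.25] / 0.4472 = [-0.0113 + 0.1113] / 0.4472 = 0.2235 → 0.22
d₂ = d₁ − σ√T = 0.2235 − 0.4472 = -0.2237 → -0.22
exp(−rT) = exp(−0.009·1.25) = 0.9888
N(−d₂) = N(0.22) = 0.5871;  N(−d₁) = N(-0.22) = 0.4129
P = 178·0.9888·0.5871 − 176·0.4129 = 103.3334 − 72.6704 = 30.6630

£30.66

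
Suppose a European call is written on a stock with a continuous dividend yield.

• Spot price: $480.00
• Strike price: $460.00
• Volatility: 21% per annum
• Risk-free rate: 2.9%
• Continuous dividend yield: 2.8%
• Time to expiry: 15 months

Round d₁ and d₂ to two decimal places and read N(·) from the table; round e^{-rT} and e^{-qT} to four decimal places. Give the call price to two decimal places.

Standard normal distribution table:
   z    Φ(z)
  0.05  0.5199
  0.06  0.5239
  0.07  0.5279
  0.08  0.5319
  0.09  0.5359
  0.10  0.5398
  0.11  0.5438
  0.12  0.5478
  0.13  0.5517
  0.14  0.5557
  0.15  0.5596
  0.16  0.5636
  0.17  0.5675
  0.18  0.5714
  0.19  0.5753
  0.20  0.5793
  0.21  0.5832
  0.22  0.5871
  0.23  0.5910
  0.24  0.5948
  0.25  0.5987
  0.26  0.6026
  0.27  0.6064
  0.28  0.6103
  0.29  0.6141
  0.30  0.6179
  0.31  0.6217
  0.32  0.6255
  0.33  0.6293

$52.20

σ√T = 0.21·√1.25 = 0.2348
ln(S/K) + (r − q + σ²/2)T = ln(480/460) + (0.029 − 0.028 + 0.21²/2)·1.25 = 0.0426 + 0.0288 = 0.0714
d₁ = 0.0714 / 0.2348 = 0.3040 ≈ 0.30
d₂ = d₁ − σ√T = 0.3040 − 0.2348 = 0.0692 ≈ 0.07
exp(−qT) = exp(−0.028·1.25) = 0.9656;  exp(−rT) = exp(−0.029·1.25) = 0.9644
N(d₁) = N(0.30) = 0.6179;  N(d₂) = N(0.07) = 0.5279
C = 480·0.9656·0.6179 − 460·0.9644·0.5279 = 286.3892 − 234.1891 = 52.2001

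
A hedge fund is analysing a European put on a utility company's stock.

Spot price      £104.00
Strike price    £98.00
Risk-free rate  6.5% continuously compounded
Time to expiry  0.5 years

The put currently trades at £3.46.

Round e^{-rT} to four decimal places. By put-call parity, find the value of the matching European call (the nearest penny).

e^(−rT) = e^(−0.065·0.5) = 0.9680
Put-call parity: C − P = S − K·e^(−rT) = 104 − 98·0.9680 = 104 − 94.8640 = 9.1360
C = P + (C − P) = 3.46 + (9.1360) = 12.5960

£12.60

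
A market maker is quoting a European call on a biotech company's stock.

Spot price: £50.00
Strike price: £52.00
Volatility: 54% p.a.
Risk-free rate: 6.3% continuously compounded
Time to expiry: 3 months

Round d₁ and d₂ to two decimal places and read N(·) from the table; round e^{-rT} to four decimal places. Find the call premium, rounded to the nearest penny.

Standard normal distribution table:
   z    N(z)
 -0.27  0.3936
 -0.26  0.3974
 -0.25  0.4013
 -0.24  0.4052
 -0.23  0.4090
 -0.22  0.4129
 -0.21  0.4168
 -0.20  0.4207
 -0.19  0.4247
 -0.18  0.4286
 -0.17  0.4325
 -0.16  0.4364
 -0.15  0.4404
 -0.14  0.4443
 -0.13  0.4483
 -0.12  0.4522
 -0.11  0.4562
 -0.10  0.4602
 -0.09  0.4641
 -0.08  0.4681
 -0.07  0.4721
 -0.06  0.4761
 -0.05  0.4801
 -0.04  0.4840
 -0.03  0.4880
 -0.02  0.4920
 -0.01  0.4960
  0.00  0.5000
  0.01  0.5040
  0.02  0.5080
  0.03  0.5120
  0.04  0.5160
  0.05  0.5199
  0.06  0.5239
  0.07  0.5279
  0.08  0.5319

£4.86

T = 0.25;  σ√T = 0.2700
ln(S/K) + (r + σ²/2)T = ln(50/52) + (0.063 + 0.54²/2)·0.25 = -0.0392 + 0.0522 = 0.0130
d₁ = 0.0130 / 0.2700 = 0.0481 ⇒ 0.05
d₂ = d₁ − σ√T = 0.0481 − 0.2700 = -0.2219 ⇒ -0.22
exp(−rT) = exp(−0.063·0.25) = 0.9844
C = 50·N(0.05) − 52·0.9844·N(-0.22) = 50·0.5199 − 52·0.9844·0.4129 = 25.9950 − 21.1359 = 4.8591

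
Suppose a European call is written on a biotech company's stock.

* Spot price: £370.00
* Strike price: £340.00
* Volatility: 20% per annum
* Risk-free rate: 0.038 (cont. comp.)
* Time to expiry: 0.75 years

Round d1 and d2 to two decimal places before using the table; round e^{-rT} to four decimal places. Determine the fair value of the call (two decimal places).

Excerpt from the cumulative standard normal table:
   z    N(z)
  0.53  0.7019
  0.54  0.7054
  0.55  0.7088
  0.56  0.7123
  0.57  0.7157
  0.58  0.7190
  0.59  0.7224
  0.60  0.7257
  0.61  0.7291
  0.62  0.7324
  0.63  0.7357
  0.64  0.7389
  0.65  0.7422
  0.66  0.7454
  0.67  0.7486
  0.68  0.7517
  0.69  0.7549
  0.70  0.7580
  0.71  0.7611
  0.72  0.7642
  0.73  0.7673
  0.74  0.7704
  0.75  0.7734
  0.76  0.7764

£48.55

σ√T = 0.2·√0.75 = 0.1732
d₁ = [ln(370/340) + (0.038 + 0.2²/2)·0.75] / 0.1732 = [0.0846 + 0.0435] / 0.1732 = 0.7393 which rounds to 0.74
d₂ = d₁ − σ√T = 0.7393 − 0.1732 = 0.5661 which rounds to 0.57
e^(−rT) = e^(−0.038·0.75) = 0.9719
N(d₁) = N(0.74) = 0.7704;  N(d₂) = N(0.57) = 0.7157
C = 370·0.7704 − 340·0.9719·0.7157 = 285.0480 − 236.5002 = 48.5478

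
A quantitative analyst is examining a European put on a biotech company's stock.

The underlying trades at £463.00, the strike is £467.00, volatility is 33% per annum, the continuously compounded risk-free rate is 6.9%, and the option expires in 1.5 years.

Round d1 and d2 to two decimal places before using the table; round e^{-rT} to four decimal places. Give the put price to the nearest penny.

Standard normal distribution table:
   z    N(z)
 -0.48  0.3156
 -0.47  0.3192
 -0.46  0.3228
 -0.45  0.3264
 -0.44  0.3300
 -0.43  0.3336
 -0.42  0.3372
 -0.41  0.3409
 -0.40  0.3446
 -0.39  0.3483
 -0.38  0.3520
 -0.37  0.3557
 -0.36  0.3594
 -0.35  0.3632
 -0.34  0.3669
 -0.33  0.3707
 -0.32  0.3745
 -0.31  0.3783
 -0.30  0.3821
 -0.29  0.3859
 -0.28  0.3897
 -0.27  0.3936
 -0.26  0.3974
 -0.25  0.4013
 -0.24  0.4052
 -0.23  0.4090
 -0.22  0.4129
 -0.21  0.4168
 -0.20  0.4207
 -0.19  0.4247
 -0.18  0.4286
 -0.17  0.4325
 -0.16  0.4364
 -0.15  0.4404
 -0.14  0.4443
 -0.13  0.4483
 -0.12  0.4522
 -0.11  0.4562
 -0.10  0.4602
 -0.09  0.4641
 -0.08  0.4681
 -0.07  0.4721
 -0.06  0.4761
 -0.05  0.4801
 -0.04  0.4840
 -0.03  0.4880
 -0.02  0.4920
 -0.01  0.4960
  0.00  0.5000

σ√T = 0.33·√1.5 = 0.4042
d₁ = [ln(463/467) + (0.069 + 0.33²/2)·1.5] / 0.4042 = [-0.0086 + 0.1852] / 0.4042 = 0.4369 ⇒ 0.44
d₂ = d₁ − σ√T = 0.4369 − 0.4042 = 0.0327 ⇒ 0.03
exp(−rT) = exp(−0.069·1.5) = 0.9017
P = 467·0.9017·N(-0.03) − 463·N(-0.44) = 467·0.9017·0.4880 − 463·0.3300 = 205.4938 − 152.7900 = 52.7038

£52.70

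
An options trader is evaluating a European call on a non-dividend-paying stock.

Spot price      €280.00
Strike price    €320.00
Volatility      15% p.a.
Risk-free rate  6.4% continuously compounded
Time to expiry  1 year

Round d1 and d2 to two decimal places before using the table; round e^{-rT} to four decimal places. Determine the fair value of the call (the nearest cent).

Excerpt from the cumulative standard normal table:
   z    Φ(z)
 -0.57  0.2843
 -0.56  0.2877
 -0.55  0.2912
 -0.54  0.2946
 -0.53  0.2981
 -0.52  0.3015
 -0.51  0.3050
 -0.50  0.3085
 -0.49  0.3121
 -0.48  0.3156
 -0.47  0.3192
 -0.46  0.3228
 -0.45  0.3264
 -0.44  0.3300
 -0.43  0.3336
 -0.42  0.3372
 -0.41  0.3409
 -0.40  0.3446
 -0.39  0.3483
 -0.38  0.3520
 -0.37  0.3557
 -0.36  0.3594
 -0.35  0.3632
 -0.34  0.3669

T = 1;  σ√T = 0.1500
d₁ = [ln(280/320) + (0.064 + 0.15²/2)·1] / 0.1500 = [-0.1335 + 0.0752] / 0.1500 = -0.3885 ⇒ -0.39
d₂ = d₁ − σ√T = -0.3885 − 0.1500 = -0.5385 ⇒ -0.54
e^(−rT) = e^(−0.064·1) = 0.9380
N(d₁) = N(-0.39) = 0.3483;  N(d₂) = N(-0.54) = 0.2946
C = 280·0.3483 − 320·0.9380·0.2946 = 97.5240 − 88.4271 = 9.0969

€9.10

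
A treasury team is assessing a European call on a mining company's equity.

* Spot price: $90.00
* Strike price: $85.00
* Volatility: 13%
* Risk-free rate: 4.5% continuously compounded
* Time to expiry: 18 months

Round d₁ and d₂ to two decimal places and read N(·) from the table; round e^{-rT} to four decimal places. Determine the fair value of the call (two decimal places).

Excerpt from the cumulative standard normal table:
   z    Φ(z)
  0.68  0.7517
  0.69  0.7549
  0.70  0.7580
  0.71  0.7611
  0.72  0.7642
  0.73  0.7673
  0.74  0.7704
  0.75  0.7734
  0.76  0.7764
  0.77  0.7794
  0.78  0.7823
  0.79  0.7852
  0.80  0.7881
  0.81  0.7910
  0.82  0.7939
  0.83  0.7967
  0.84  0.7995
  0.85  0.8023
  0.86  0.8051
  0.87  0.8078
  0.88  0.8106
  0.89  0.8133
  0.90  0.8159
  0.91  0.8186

σ√T = 0.13 × 1.2247 = 0.1592
d₁ = [ln(90/85) + (0.045 + ½·0.13²)·1.5] / (σ√T) = (0.0572 + 0.0802) / 0.1592 = 0.8626 which rounds to 0.86
d₂ = 0.8626 − 0.1592 = 0.7033 which rounds to 0.70
e^(−rT) = e^(−0.045·1.5) = 0.9347
C = 90·N(0.86) − 85·0.9347·N(0.70) = 90·0.8051 − 85·0.9347·0.7580 = 72.4590 − 60.2227 = 12.2363

$12.24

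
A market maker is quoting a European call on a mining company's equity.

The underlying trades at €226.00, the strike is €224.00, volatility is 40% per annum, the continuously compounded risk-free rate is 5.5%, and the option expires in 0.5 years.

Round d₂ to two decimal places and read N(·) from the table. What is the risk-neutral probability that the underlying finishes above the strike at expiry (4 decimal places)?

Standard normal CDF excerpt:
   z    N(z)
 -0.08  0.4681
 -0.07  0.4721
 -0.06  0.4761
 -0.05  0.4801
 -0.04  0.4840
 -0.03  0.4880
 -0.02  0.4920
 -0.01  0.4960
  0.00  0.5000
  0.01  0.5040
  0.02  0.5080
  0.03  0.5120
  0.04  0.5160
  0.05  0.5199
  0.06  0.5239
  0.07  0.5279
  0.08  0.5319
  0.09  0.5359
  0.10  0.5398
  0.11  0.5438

0.4960

σ√T = 0.4·√0.5 = 0.2828
d₁ = [ln(226/224) + (0.055 + ½·0.4²)·0.5] / (σ√T) = (0.0089 + 0.0675) / 0.2828 = 0.2701 which rounds to 0.27
d₂ = 0.2701 − 0.2828 = -0.0128 which rounds to -0.01
Pr(exercise) under Q = N(d₂) = 0.4960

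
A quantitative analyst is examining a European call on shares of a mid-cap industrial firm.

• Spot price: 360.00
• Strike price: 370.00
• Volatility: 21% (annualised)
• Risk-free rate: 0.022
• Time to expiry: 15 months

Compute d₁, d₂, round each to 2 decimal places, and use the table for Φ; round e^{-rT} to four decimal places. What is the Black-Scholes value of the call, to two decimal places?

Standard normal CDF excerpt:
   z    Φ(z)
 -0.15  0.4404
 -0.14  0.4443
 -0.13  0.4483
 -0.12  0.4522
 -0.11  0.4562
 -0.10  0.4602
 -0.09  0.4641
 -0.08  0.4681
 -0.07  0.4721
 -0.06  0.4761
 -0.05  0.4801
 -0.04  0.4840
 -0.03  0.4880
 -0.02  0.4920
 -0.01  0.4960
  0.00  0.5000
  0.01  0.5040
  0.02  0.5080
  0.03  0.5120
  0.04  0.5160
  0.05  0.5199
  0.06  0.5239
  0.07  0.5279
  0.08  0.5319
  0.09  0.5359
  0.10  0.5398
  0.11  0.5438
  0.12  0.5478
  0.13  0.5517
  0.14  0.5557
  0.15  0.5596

σ√T = 0.21 × 1.1180 = 0.2348
d₁ = [ln(360/370) + (0.022 + ½·0.21²)·1.25] / (σ√T) = (-0.0274 + 0.0551) / 0.2348 = 0.1178 → 0.12
d₂ = 0.1178 − 0.2348 = -0.1170 → -0.12
exp(−rT) = exp(−0.022·1.25) = 0.9729
C = 360·N(0.12) − 370·0.9729·N(-0.12) = 360·0.5478 − 370·0.9729·0.4522 = 197.2080 − 162.7798 = 34.4282

34.43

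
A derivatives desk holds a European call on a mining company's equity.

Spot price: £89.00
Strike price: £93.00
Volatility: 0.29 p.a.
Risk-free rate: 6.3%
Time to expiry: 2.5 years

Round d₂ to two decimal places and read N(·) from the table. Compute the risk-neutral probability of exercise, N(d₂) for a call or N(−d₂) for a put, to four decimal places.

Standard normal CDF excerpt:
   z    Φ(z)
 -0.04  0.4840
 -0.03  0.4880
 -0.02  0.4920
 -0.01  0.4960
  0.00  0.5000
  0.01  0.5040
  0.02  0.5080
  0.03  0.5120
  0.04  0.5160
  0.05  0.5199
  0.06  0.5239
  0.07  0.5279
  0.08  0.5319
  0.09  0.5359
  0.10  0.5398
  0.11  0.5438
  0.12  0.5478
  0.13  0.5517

T = 2.5;  σ√T = 0.4585
d₁ = [ln(89/93) + (0.063 + 0.29²/2)·2.5] / 0.4585 = [-0.0440 + 0.2626] / 0.4585 = 0.4769 ⇒ 0.48
d₂ = d₁ − σ√T = 0.4769 − 0.4585 = 0.0183 ⇒ 0.02
Pr(exercise) under Q = N(d₂) = 0.5080

0.5080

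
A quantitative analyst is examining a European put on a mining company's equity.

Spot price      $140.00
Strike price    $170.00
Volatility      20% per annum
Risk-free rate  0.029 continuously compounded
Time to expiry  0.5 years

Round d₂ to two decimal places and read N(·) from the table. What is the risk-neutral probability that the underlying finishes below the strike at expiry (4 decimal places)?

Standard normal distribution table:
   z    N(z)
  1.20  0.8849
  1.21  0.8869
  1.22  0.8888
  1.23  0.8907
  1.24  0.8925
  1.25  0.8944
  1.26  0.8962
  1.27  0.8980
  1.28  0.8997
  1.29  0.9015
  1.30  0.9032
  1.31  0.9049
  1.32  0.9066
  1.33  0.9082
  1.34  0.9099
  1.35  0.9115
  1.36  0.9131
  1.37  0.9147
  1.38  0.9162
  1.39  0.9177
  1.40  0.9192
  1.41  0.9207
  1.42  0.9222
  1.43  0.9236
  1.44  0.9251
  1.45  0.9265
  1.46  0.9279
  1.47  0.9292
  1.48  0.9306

σ√T = 0.2 × 0.7071 = 0.1414
d₁ = [ln(140/170) + (0.029 + 0.2²/2)·0.5] / 0.1414 = [-0.1942 + 0.0245] / 0.1414 = -1.1996 ⇒ -1.20
d₂ = d₁ − σ√T = -1.1996 − 0.1414 = -1.3411 ⇒ -1.34
Pr(exercise) under Q = N(−d₂) = N(1.34) = 0.9099

0.9099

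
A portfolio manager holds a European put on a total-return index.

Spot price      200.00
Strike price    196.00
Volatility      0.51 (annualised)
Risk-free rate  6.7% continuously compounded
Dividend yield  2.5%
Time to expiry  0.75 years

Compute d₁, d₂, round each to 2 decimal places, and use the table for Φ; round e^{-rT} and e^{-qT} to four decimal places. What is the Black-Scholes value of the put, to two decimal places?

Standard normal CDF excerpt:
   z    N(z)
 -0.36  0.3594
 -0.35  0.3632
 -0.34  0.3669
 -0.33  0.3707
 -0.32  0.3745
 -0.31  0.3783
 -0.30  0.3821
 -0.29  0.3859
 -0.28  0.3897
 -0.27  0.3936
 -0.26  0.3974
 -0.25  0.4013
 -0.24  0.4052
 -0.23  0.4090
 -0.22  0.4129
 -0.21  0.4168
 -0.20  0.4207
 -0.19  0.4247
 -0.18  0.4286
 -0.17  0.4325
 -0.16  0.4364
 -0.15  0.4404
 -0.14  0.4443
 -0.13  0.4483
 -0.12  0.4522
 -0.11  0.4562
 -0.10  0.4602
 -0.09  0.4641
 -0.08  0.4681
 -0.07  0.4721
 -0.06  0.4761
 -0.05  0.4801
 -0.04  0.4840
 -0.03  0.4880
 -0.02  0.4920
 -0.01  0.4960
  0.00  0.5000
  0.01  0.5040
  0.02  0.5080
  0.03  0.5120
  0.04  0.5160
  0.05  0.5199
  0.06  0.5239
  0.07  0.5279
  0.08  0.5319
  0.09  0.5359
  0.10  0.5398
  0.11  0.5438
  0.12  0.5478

σ√T = 0.51 × 0.8660 = 0.4417
d₁ = [ln(200/196) + (0.067 − 0.025 + ½·0.51²)·0.75] / (σ√T) = (0.0202 + 0.1290) / 0.4417 = 0.3379 ≈ 0.34
d₂ = 0.3379 − 0.4417 = -0.1038 ≈ -0.10
e^(−qT) = e^(−0.025·0.75) = 0.9814;  e^(−rT) = e^(−0.067·0.75) = 0.9510
P = 196·0.9510·N(0.10) − 200·0.9814·N(-0.34) = 196·0.9510·0.5398 − 200·0.9814·0.3669 = 100.6166 − 72.0151 = 28.6014

28.60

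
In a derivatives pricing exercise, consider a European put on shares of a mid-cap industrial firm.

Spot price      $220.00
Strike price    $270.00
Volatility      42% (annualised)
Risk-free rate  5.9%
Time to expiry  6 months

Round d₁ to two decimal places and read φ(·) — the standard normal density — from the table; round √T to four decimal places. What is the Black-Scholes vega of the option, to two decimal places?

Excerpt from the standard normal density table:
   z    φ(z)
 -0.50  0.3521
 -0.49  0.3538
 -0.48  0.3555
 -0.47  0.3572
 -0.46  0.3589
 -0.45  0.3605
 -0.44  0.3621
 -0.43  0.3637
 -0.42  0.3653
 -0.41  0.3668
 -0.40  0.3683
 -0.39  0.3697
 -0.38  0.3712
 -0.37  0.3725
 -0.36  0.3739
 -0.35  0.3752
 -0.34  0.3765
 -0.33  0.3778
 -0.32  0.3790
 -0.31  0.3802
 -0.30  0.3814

56.33

T = 0.5;  σ√T = 0.2970
ln(S/K) + (r + σ²/2)T = ln(220/270) + (0.059 + 0.42²/2)·0.5 = -0.2048 + 0.0736 = -0.1312
d₁ = -0.1312 / 0.2970 = -0.4418 ⇒ -0.44
√T = √0.5 = 0.7071
φ(d₁) = φ(-0.44) = 0.3621
vega = S·φ(d₁)·√T = 220·0.3621·0.7071 = 56.3290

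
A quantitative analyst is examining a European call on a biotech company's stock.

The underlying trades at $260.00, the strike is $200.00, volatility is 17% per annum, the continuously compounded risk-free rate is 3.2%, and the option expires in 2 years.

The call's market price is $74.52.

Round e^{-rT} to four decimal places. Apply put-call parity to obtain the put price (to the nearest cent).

$2.12

exp(−rT) = exp(−0.032·2) = 0.9380
Put-call parity: C − P = S − K·e^(−rT) = 260 − 200·0.9380 = 260 − 187.6000 = 72.4000
P = C − (C − P) = 74.52 − (72.4000) = 2.1200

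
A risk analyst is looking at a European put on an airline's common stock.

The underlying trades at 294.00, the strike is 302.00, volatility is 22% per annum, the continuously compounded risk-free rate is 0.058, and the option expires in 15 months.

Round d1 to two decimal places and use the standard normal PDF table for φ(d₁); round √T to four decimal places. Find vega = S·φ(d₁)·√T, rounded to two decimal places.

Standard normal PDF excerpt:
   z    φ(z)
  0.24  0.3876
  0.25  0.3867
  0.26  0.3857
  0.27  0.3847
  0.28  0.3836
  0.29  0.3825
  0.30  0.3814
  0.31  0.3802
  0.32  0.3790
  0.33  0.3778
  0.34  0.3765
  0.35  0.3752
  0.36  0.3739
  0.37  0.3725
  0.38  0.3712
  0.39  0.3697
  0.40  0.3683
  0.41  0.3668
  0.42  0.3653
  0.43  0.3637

124.97

σ√T = 0.22·√1.25 = 0.2460
ln(S/K) + (r + σ²/2)T = ln(294/302) + (0.058 + 0.22²/2)·1.25 = -0.0268 + 0.1027 = 0.0759
d₁ = 0.0759 / 0.2460 = 0.3086 which rounds to 0.31
√T = √1.25 = 1.1180
φ(d₁) = φ(0.31) = 0.3802
vega = S·φ(d₁)·√T = 294·0.3802·1.1180 = 124.9687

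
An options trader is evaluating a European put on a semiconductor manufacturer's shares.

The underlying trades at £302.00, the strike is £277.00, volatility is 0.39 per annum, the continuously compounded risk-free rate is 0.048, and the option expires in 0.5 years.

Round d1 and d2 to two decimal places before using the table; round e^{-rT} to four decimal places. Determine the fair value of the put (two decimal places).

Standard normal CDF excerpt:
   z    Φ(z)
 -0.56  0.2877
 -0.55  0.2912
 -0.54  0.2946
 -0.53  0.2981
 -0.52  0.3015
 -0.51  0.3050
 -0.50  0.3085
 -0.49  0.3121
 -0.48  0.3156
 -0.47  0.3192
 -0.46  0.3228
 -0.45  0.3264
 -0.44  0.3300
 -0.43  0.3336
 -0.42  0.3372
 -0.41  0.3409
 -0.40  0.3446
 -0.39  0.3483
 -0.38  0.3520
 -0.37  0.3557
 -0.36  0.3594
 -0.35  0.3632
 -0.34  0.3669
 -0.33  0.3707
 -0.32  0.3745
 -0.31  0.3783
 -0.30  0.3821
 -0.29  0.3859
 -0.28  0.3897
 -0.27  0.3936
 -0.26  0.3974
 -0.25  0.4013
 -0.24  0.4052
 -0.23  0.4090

T = 0.5;  σ√T = 0.2758
d₁ = [ln(302/277) + (0.048 + ½·0.39²)·0.5] / (σ√T) = (0.0864 + 0.0620) / 0.2758 = 0.5383 → 0.54
d₂ = 0.5383 − 0.2758 = 0.2625 → 0.26
exp(−rT) = exp(−0.048·0.5) = 0.9763
N(−d₂) = N(-0.26) = 0.3974;  N(−d₁) = N(-0.54) = 0.2946
P = 277·0.9763·0.3974 − 302·0.2946 = 107.4709 − 88.9692 = 18.5017

£18.50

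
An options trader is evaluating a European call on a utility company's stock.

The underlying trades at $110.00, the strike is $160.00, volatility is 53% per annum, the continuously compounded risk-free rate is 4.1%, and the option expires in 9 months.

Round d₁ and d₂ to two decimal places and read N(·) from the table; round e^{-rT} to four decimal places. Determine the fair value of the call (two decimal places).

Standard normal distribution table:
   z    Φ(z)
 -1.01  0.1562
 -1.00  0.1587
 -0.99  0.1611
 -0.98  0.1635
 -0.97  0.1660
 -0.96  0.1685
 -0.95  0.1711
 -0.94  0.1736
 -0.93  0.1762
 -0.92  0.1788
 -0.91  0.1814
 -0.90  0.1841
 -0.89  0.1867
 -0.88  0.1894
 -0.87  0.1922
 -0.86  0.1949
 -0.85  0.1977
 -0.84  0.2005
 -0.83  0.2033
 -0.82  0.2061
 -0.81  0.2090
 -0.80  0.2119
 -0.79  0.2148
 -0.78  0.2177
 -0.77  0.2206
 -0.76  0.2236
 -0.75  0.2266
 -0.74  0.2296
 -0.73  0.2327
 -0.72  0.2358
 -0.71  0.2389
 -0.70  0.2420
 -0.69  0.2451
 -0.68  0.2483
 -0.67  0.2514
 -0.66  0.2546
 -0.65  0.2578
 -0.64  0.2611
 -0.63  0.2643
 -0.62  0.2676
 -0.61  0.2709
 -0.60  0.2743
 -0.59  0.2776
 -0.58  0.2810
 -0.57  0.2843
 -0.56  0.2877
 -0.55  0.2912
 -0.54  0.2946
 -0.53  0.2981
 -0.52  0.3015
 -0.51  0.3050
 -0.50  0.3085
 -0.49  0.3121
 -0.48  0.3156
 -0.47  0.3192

σ√T = 0.53·√0.75 = 0.4590
d₁ = [ln(110/160) + (0.041 + ½·0.53²)·0.75] / (σ√T) = (-0.3747 + 0.1361) / 0.4590 = -0.5198 → -0.52
d₂ = -0.5198 − 0.4590 = -0.9788 → -0.98
e^(−rT) = e^(−0.041·0.75) = 0.9697
N(d₁) = N(-0.52) = 0.3015;  N(d₂) = N(-0.98) = 0.1635
C = 110·0.3015 − 160·0.9697·0.1635 = 33.1650 − 25.3674 = 7.7976

$7.80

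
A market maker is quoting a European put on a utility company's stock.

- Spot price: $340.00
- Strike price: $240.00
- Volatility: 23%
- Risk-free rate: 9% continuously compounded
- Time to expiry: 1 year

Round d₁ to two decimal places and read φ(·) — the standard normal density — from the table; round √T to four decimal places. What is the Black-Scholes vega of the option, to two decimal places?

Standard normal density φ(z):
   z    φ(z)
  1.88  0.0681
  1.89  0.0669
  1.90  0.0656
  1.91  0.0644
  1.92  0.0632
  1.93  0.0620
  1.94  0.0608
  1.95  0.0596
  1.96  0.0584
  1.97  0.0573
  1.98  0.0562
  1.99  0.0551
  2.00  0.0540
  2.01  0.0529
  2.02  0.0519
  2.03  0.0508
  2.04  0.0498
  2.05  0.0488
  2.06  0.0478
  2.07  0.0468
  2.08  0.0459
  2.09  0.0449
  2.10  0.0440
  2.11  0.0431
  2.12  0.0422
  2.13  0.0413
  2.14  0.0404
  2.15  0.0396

T = 1;  σ√T = 0.2300
ln(S/K) + (r + σ²/2)T = ln(340/240) + (0.09 + 0.23²/2)·1 = 0.3483 + 0.1164 = 0.4648
d₁ = 0.4648 / 0.2300 = 2.0207 ⇒ 2.02
√T = √1 = 1.0000
φ(d₁) = φ(2.02) = 0.0519
vega = S·φ(d₁)·√T = 340·0.0519·1.0000 = 17.6460

17.65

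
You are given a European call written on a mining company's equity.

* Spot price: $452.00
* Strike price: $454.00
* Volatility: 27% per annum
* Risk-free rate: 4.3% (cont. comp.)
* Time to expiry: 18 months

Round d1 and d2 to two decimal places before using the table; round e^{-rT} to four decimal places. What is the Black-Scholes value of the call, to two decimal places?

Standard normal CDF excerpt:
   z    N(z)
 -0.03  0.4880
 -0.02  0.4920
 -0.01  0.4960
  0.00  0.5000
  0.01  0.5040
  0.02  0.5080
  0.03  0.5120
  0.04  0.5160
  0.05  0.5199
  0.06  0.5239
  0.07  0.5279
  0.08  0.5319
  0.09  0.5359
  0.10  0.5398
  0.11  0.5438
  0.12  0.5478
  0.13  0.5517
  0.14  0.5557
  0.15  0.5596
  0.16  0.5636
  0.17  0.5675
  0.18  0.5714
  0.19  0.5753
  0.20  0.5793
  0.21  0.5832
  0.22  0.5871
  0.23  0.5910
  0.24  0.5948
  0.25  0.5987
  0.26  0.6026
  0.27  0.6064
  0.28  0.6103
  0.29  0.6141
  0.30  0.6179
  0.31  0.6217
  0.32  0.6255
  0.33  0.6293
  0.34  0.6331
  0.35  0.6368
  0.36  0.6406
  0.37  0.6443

σ√T = 0.27·√1.5 = 0.3307
ln(S/K) + (r + σ²/2)T = ln(452/454) + (0.043 + 0.27²/2)·1.5 = -0.0044 + 0.1192 = 0.1148
d₁ = 0.1148 / 0.3307 = 0.3470 ≈ 0.35
d₂ = d₁ − σ√T = 0.3470 − 0.3307 = 0.0164 ≈ 0.02
e^(−rT) = e^(−0.043·1.5) = 0.9375
C = 452·N(0.35) − 454·0.9375·N(0.02) = 452·0.6368 − 454·0.9375·0.5080 = 287.8336 − 216.2175 = 71.6161

$71.62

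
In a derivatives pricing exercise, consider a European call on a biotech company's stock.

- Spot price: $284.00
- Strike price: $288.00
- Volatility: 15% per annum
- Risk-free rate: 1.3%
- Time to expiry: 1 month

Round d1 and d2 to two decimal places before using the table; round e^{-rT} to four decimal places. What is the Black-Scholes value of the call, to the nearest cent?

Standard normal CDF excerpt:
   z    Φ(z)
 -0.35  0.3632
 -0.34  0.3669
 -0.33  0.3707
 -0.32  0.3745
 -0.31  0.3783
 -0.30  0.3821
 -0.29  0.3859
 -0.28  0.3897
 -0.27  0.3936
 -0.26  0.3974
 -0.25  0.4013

$2.94

σ√T = 0.15 × 0.2887 = 0.0433
d₁ = [ln(284/288) + (0.013 + 0.15²/2)·0.08333] / 0.0433 = [-0.0140 + 0.0020] / 0.0433 = -0.2763 which rounds to -0.28
d₂ = d₁ − σ√T = -0.2763 − 0.0433 = -0.3196 which rounds to -0.32
exp(−rT) = exp(−0.013·0.08333) = 0.9989
C = 284·N(-0.28) − 288·0.9989·N(-0.32) = 284·0.3897 − 288·0.9989·0.3745 = 110.6748 − 107.7374 = 2.9374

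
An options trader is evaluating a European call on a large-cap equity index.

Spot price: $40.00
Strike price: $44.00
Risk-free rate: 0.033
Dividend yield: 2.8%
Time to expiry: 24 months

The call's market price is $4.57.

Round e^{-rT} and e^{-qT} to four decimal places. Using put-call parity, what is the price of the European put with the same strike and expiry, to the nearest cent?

exp(−qT) = exp(−0.028·2) = 0.9455;  exp(−rT) = exp(−0.033·2) = 0.9361
Put-call parity: C − P = S·e^(−qT) − K·e^(−rT) = 40·0.9455 − 44·0.9361 = 37.8200 − 41.1884 = -3.3684
P = C − (C − P) = 4.57 − (-3.3684) = 7.9384

$7.94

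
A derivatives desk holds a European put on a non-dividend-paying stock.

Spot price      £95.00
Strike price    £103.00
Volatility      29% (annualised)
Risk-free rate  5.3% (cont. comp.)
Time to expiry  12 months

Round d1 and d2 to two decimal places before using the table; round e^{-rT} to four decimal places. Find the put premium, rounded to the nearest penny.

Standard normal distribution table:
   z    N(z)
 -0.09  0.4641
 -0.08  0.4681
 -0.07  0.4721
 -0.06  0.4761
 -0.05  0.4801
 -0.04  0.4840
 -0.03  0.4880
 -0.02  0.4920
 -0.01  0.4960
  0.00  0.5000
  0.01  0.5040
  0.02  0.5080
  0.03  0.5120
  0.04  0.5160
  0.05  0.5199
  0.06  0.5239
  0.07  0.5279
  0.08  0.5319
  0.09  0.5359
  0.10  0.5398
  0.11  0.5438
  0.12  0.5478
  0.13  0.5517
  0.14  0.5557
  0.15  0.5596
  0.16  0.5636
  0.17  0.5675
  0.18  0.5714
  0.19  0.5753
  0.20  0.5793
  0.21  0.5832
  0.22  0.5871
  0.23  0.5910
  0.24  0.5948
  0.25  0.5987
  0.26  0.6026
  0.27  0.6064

£12.49

σ√T = 0.29·√1 = 0.2900
ln(S/K) + (r + σ²/2)T = ln(95/103) + (0.053 + 0.29²/2)·1 = -0.0809 + 0.0950 = 0.0142
d₁ = 0.0142 / 0.2900 = 0.0490 ≈ 0.05
d₂ = d₁ − σ√T = 0.0490 − 0.2900 = -0.2410 ≈ -0.24
e^(−rT) = e^(−0.053·1) = 0.9484
N(−d₂) = N(0.24) = 0.5948;  N(−d₁) = N(-0.05) = 0.4801
P = 103·0.9484·0.5948 − 95·0.4801 = 58.1032 − 45.6095 = 12.4937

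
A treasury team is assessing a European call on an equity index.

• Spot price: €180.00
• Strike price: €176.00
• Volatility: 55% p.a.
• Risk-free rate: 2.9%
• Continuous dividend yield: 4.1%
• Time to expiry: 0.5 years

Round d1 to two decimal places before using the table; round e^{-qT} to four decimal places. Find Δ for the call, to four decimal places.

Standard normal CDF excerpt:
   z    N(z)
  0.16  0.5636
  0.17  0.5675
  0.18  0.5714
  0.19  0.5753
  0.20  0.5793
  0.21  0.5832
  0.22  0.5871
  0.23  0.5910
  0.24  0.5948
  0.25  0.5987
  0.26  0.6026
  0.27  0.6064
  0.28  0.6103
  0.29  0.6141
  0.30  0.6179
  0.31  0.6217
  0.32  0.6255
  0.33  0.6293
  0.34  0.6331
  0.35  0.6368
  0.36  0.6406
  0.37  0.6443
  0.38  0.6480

0.5827

σ√T = 0.55·√0.5 = 0.3889
d₁ = [ln(180/176) + (0.029 − 0.041 + ½·0.55²)·0.5] / (σ√T) = (0.0225 + 0.0696) / 0.3889 = 0.2368 → 0.24
N(d₁) = N(0.24) = 0.5948
Δ_call = e^(−qT)·N(d₁) = 0.9797·0.5948 = 0.5827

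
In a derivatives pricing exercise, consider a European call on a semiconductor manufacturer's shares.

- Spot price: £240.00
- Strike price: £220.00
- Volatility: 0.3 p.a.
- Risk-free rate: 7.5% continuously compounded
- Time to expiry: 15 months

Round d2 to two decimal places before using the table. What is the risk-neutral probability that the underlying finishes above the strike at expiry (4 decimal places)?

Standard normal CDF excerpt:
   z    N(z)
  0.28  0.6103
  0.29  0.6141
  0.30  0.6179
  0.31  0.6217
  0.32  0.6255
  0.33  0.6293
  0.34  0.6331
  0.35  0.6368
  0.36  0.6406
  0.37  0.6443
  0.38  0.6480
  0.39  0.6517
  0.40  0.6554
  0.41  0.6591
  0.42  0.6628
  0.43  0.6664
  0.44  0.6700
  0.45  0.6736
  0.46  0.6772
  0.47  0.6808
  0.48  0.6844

σ√T = 0.3 × 1.1180 = 0.3354
d₁ = [ln(240/220) + (0.075 + 0.3²/2)·1.25] / 0.3354 = [0.0870 + 0.1500] / 0.3354 = 0.7066 ≈ 0.71
d₂ = d₁ − σ√T = 0.7066 − 0.3354 = 0.3712 ≈ 0.37
Pr(exercise) under Q = N(d₂) = 0.6443

0.6443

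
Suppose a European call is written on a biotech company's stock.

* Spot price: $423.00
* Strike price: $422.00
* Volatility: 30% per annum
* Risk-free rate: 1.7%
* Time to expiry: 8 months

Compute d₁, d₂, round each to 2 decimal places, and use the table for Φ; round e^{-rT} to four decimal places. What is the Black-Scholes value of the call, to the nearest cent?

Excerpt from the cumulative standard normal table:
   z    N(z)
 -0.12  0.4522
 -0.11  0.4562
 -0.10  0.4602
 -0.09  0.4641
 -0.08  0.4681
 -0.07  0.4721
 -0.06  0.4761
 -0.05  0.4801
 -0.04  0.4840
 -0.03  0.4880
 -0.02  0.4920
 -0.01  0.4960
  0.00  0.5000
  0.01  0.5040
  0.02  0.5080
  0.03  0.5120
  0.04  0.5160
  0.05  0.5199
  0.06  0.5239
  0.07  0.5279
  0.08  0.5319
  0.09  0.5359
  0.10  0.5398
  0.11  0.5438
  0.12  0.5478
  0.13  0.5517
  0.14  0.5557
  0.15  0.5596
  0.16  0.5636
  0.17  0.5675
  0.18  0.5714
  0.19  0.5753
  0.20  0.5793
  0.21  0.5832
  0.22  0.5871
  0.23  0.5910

$44.73

σ√T = 0.3 × 0.8165 = 0.2449
d₁ = [ln(423/422) + (0.017 + ½·0.3²)·0.6667] / (σ√T) = (0.0024 + 0.0413) / 0.2449 = 0.1784 → 0.18
d₂ = 0.1784 − 0.2449 = -0.0665 → -0.07
exp(−rT) = exp(−0.017·0.6667) = 0.9887
C = 423·N(0.18) − 422·0.9887·N(-0.07) = 423·0.5714 − 422·0.9887·0.4721 = 241.7022 − 196.9749 = 44.7273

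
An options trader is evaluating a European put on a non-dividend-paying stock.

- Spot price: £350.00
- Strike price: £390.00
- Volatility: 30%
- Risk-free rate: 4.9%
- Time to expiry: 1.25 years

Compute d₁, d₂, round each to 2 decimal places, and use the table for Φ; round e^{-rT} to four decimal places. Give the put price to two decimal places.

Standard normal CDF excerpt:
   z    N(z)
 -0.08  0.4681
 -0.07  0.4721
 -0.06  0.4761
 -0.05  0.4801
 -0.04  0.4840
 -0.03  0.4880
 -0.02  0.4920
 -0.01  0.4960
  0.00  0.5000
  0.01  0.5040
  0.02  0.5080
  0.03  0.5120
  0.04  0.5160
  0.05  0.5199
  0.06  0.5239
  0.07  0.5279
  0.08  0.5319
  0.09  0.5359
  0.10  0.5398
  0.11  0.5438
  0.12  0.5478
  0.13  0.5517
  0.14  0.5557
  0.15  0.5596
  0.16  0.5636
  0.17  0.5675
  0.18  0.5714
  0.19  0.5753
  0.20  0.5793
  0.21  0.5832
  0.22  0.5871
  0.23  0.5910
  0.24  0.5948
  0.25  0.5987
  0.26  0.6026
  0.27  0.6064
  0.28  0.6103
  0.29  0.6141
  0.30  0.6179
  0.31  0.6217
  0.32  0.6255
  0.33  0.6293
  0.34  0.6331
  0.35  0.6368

£57.26

σ√T = 0.3·√1.25 = 0.3354
d₁ = [ln(350/390) + (0.049 + ½·0.3²)·1.25] / (σ√T) = (-0.1082 + 0.1175) / 0.3354 = 0.0277 which rounds to 0.03
d₂ = 0.0277 − 0.3354 = -0.3077 which rounds to -0.31
e^(−rT) = e^(−0.049·1.25) = 0.9406
N(−d₂) = N(0.31) = 0.6217;  N(−d₁) = N(-0.03) = 0.4880
P = 390·0.9406·0.6217 − 350·0.4880 = 228.0607 − 170.8000 = 57.2607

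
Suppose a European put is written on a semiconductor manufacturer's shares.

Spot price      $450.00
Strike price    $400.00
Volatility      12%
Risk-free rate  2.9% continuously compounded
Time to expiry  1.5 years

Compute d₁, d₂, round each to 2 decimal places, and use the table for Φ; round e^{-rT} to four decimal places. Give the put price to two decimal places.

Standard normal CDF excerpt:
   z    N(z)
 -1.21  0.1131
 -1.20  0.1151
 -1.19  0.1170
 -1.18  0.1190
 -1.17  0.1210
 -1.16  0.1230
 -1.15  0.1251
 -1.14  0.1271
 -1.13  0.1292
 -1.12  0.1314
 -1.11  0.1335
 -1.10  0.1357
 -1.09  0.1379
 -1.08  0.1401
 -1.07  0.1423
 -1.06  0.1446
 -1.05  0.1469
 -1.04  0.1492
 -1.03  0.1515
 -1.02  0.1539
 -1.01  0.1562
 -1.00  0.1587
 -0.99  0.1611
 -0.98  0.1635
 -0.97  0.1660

σ√T = 0.12 × 1.2247 = 0.1470
d₁ = [ln(450/400) + (0.029 + 0.12²/2)·1.5] / 0.1470 = [0.1178 + 0.0543] / 0.1470 = 1.1709 ≈ 1.17
d₂ = d₁ − σ√T = 1.1709 − 0.1470 = 1.0239 ≈ 1.02
e^(−rT) = e^(−0.029·1.5) = 0.9574
P = 400·0.9574·N(-1.02) − 450·N(-1.17) = 400·0.9574·0.1539 − 450·0.1210 = 58.9375 − 54.4500 = 4.4875

$4.49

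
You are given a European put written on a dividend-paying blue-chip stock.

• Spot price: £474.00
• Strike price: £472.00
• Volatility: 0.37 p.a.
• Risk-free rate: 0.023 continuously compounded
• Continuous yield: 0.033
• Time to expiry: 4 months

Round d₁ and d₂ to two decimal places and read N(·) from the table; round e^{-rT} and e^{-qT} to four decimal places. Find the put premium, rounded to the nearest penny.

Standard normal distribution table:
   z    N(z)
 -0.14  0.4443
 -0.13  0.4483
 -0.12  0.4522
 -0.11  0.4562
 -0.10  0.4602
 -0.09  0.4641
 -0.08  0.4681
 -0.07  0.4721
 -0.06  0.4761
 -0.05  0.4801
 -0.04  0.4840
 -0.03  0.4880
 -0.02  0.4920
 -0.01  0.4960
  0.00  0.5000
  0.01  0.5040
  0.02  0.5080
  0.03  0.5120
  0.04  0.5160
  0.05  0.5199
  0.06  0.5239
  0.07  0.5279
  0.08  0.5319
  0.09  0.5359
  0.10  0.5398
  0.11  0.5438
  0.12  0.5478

£38.97

T = 0.3333;  σ√T = 0.2136
d₁ = [ln(474/472) + (0.023 − 0.033 + 0.37²/2)·0.3333] / 0.2136 = [0.0042 + 0.0195] / 0.2136 = 0.1110 → 0.11
d₂ = d₁ − σ√T = 0.1110 − 0.2136 = -0.1026 → -0.10
e^(−qT) = e^(−0.033·0.3333) = 0.9891;  e^(−rT) = e^(−0.023·0.3333) = 0.9924
N(−d₂) = N(0.10) = 0.5398;  N(−d₁) = N(-0.11) = 0.4562
P = 472·0.9924·0.5398 − 474·0.9891·0.4562 = 252.8492 − 213.8818 = 38.9674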